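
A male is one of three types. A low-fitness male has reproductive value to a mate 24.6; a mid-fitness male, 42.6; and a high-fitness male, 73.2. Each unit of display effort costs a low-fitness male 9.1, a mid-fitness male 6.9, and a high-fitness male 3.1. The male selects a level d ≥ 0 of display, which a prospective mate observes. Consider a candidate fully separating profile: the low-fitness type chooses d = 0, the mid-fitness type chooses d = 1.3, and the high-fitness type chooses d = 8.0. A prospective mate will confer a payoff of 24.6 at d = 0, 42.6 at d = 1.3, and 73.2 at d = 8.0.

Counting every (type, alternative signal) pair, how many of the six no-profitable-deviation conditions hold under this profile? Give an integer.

5

High-fitness (own payoff 73.2 − 3.1×8.0 = 48.4): to d=0 gives 24.6 → no gain ✓; to d=1.3 gives 42.6 − 3.1×1.3 = 38.57 → no gain ✓.
Mid-fitness (own payoff 42.6 − 6.9×1.3 = 33.63): to d=0 gives 24.6 → no gain ✓; to d=8.0 gives 73.2 − 6.9×8.0 = 18 → no gain ✓.
Low-fitness (own payoff 24.6): to d=1.3 gives 42.6 − 9.1×1.3 = 30.77 → profitable ✗; to d=8.0 gives 73.2 − 9.1×8.0 = 0.4 → no gain ✓.
5 of the 6 constraints hold; not an equilibrium.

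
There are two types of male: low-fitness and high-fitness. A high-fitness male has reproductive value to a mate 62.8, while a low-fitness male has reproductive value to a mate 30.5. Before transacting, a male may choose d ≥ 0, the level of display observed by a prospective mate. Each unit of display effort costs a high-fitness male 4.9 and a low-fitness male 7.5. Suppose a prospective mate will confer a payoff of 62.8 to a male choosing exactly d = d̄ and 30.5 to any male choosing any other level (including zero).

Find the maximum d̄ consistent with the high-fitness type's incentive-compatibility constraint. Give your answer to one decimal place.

Choosing d̄ yields the high-fitness type 62.8 − 4.9·d̄; choosing zero yields 30.5.
The high-fitness type is indifferent at 62.8 − 4.9·d̄ = 30.5, i.e. d̄ = (62.8 − 30.5) / 4.9 ≈ 6.6.
For any d̄ above 6.6 the high-fitness type would rather pool at zero, so separation collapses.

6.6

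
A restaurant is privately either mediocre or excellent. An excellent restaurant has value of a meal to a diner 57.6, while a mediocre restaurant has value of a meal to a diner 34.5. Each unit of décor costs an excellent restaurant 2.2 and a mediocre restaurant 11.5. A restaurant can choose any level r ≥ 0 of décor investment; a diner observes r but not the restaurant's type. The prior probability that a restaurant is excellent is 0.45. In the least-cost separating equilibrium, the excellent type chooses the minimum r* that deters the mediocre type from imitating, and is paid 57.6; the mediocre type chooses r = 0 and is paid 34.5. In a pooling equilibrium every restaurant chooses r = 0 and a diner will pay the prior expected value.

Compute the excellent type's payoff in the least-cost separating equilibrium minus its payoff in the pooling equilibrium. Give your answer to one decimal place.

8.3

Least-cost separating signal: r* solves 34.5 = 57.6 − 11.5·r*, so r* = (57.6 − 34.5)/11.5 ≈ 2.0087.
Excellent type's separating payoff: 57.6 − 2.2 × r* = 57.6 − 2.2 × (57.6 − 34.5)/11.5 = 57.6 − 50.82/11.5 ≈ 53.181.
Pooling payoff: 0.45 × 57.6 + 0.55 × 34.5 = 44.895.
Difference: 53.181 − 44.895 = 8.286, i.e. 8.3 to one decimal place.
The excellent type prefers to separate.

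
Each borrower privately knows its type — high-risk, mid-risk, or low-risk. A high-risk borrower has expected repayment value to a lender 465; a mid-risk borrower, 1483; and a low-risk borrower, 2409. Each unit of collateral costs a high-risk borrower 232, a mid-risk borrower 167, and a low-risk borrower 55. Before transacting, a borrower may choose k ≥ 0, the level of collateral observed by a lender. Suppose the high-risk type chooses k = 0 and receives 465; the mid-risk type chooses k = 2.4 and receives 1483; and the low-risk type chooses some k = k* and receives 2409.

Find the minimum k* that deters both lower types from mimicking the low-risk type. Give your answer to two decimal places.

8.38

Mid-risk type (on-path payoff 1483 − 167×2.4 = 1082.2) won't mimic when 1082.2 ≥ 2409 − 167·k*, i.e. k* ≥ 7.94.
High-risk type (on-path payoff 465) won't mimic when 465 ≥ 2409 − 232·k*, i.e. k* ≥ 8.38.
Both must hold, so k* = max(8.38, 7.94) = 8.38. The high-risk type's constraint binds.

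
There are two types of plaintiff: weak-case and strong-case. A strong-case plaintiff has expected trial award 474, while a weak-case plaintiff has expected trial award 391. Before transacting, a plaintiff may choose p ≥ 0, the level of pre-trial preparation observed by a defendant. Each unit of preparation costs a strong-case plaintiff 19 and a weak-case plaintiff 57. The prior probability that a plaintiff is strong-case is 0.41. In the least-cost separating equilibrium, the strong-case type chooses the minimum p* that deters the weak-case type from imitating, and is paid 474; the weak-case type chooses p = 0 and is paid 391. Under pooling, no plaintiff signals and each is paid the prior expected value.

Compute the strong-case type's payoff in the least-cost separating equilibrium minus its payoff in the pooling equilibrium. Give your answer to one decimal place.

21.3

Least-cost separating signal: p* solves 391 = 474 − 57·p*, so p* = (474 − 391)/57 ≈ 1.4561.
Strong-case type's separating payoff: 474 − 19 × p* = 474 − 19 × (474 − 391)/57 = 474 − 1577/57 ≈ 446.333.
Pooling payoff: 0.41 × 474 + 0.59 × 391 = 425.03.
Difference: 446.333 − 425.03 = 21.303, i.e. 21.3 to one decimal place.
The strong-case type prefers to separate.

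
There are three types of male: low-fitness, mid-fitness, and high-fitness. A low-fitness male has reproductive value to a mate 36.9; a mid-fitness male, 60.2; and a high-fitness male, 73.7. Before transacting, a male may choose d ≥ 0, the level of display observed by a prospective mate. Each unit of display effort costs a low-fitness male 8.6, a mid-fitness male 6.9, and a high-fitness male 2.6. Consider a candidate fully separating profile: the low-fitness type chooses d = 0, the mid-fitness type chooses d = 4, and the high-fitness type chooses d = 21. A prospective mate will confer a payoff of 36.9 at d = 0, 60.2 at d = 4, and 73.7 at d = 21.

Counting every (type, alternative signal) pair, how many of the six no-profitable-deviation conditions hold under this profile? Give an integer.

3

Mid-fitness (own payoff 60.2 − 6.9×4 = 32.6): to d=0 gives 36.9 → profitable ✗; to d=21 gives 73.7 − 6.9×21 = -71.2 → no gain ✓.
High-fitness (own payoff 73.7 − 2.6×21 = 19.1): to d=0 gives 36.9 → profitable ✗; to d=4 gives 60.2 − 2.6×4 = 49.8 → profitable ✗.
Low-fitness (own payoff 36.9): to d=4 gives 60.2 − 8.6×4 = 25.8 → no gain ✓; to d=21 gives 73.7 − 8.6×21 = -106.9 → no gain ✓.
3 of the 6 constraints hold; not an equilibrium.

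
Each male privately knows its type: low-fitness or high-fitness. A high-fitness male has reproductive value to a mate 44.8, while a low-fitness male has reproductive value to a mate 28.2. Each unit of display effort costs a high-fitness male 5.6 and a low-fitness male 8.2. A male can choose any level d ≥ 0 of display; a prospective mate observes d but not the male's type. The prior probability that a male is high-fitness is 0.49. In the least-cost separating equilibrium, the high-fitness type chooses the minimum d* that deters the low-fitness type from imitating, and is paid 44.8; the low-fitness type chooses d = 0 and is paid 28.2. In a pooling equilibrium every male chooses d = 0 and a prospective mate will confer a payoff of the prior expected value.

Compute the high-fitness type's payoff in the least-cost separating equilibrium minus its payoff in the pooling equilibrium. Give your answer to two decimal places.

-2.87

Least-cost separating signal: d* solves 28.2 = 44.8 − 8.2·d*, so d* = (44.8 − 28.2)/8.2 ≈ 2.0244.
High-fitness type's separating payoff: 44.8 − 5.6 × d* = 44.8 − 5.6 × (44.8 − 28.2)/8.2 = 44.8 − 92.96/8.2 ≈ 33.4634.
Pooling payoff: 0.49 × 44.8 + 0.51 × 28.2 = 36.334.
Difference: 33.4634 − 36.334 = -2.8706, i.e. -2.87 to two decimal places.
The high-fitness type would prefer the pooling outcome.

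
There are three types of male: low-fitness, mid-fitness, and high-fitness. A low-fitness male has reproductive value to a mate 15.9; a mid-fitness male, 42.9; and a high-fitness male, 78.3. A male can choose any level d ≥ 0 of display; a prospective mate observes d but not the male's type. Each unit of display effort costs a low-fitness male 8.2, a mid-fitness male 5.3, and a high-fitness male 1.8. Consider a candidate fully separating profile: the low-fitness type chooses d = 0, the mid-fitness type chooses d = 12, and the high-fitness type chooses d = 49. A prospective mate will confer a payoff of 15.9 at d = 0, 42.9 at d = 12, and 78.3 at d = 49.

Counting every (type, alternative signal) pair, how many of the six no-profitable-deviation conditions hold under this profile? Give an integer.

High-fitness (own payoff 78.3 − 1.8×49 = -9.9): to d=0 gives 15.9 → profitable ✗; to d=12 gives 42.9 − 1.8×12 = 21.3 → profitable ✗.
Mid-fitness (own payoff 42.9 − 5.3×12 = -20.7): to d=0 gives 15.9 → profitable ✗; to d=49 gives 78.3 − 5.3×49 = -181.4 → no gain ✓.
Low-fitness (own payoff 15.9): to d=12 gives 42.9 − 8.2×12 = -55.5 → no gain ✓; to d=49 gives 78.3 − 8.2×49 = -323.5 → no gain ✓.
3 of the 6 constraints hold; not an equilibrium.

3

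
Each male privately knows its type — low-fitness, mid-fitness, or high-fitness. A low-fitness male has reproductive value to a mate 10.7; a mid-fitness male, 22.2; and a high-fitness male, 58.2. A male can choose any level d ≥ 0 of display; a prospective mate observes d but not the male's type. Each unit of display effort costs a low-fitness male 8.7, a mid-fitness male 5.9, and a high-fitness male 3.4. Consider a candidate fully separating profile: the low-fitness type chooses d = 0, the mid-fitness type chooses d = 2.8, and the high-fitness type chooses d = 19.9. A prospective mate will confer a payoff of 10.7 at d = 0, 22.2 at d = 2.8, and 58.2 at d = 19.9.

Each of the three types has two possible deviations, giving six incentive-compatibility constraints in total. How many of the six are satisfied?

3

High-fitness (own payoff 58.2 − 3.4×19.9 = -9.46): to d=0 gives 10.7 → profitable ✗; to d=2.8 gives 22.2 − 3.4×2.8 = 12.68 → profitable ✗.
Mid-fitness (own payoff 22.2 − 5.9×2.8 = 5.68): to d=0 gives 10.7 → profitable ✗; to d=19.9 gives 58.2 − 5.9×19.9 = -59.21 → no gain ✓.
Low-fitness (own payoff 10.7): to d=2.8 gives 22.2 − 8.7×2.8 = -2.16 → no gain ✓; to d=19.9 gives 58.2 − 8.7×19.9 = -114.93 → no gain ✓.
3 of the 6 constraints hold; not an equilibrium.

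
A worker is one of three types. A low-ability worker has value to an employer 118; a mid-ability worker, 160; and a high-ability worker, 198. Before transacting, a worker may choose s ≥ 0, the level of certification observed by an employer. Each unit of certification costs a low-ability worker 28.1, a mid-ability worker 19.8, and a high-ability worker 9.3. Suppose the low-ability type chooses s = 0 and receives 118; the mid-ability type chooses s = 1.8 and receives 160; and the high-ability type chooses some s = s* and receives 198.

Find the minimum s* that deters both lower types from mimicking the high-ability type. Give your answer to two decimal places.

3.72

Low-ability type (on-path payoff 118) won't mimic when 118 ≥ 198 − 28.1·s*, i.e. s* ≥ 2.85.
Mid-ability type (on-path payoff 160 − 19.8×1.8 = 124.36) won't mimic when 124.36 ≥ 198 − 19.8·s*, i.e. s* ≥ 3.72.
Both must hold, so s* = max(2.85, 3.72) = 3.72. The mid-ability type's constraint binds.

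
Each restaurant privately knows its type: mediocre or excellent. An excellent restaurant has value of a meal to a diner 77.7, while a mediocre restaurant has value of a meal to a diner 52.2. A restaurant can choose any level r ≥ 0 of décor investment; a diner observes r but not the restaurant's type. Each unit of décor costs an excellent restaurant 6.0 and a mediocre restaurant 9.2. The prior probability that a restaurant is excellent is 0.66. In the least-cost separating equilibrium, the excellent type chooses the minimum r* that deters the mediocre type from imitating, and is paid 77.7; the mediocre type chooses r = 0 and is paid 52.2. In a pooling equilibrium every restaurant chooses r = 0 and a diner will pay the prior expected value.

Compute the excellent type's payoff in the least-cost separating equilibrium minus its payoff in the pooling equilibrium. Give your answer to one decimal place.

Least-cost separating signal: r* solves 52.2 = 77.7 − 9.2·r*, so r* = (77.7 − 52.2)/9.2 ≈ 2.7717.
Excellent type's separating payoff: 77.7 − 6.0 × r* = 77.7 − 6.0 × (77.7 − 52.2)/9.2 = 77.7 − 153/9.2 ≈ 61.070.
Pooling payoff: 0.66 × 77.7 + 0.34 × 52.2 = 69.03.
Difference: 61.070 − 69.03 = -7.96, i.e. -8.0 to one decimal place.
The excellent type would prefer the pooling outcome.

-8.0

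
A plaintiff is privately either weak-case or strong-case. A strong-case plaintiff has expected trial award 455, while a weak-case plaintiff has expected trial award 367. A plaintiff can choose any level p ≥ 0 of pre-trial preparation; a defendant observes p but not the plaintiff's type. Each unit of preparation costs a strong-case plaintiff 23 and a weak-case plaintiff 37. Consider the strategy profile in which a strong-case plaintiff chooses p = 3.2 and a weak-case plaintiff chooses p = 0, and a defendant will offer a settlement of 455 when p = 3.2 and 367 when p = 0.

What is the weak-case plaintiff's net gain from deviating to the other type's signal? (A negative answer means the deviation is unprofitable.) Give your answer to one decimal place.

-30.4

Playing p = 0 the weak-case plaintiff receives 367.
Deviating to p = 3.2 brings payment 455 at cost 37 × 3.2 = 118.4, netting 336.6.
Gain from deviating: 336.6 − 367 = -30.4.
The gain is negative, so the weak-case type's incentive-compatibility constraint is satisfied.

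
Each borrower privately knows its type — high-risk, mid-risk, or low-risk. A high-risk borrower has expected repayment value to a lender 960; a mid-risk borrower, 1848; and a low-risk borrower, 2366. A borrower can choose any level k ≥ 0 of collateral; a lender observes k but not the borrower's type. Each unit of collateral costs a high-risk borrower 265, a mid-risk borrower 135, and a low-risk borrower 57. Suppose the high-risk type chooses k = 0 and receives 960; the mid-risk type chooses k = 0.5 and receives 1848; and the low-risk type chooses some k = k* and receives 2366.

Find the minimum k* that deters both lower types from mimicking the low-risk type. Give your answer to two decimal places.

Mid-risk type (on-path payoff 1848 − 135×0.5 = 1780.5) won't mimic when 1780.5 ≥ 2366 − 135·k*, i.e. k* ≥ 4.34.
High-risk type (on-path payoff 960) won't mimic when 960 ≥ 2366 − 265·k*, i.e. k* ≥ 5.31.
Both must hold, so k* = max(5.31, 4.34) = 5.31. The high-risk type's constraint binds.

5.31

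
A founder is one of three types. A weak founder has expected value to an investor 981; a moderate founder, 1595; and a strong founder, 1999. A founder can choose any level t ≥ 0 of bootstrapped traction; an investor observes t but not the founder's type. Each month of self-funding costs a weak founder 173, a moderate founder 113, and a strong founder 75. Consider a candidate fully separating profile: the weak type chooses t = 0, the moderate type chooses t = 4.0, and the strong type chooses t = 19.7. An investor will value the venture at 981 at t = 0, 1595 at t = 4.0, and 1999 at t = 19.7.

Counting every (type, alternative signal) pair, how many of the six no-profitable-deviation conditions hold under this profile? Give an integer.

Strong (own payoff 1999 − 75×19.7 = 521.5): to t=0 gives 981 → profitable ✗; to t=4.0 gives 1595 − 75×4.0 = 1295 → profitable ✗.
Moderate (own payoff 1595 − 113×4.0 = 1143): to t=0 gives 981 → no gain ✓; to t=19.7 gives 1999 − 113×19.7 = -227.1 → no gain ✓.
Weak (own payoff 981): to t=4.0 gives 1595 − 173×4.0 = 903 → no gain ✓; to t=19.7 gives 1999 − 173×19.7 = -1409.1 → no gain ✓.
4 of the 6 constraints hold; not an equilibrium.

4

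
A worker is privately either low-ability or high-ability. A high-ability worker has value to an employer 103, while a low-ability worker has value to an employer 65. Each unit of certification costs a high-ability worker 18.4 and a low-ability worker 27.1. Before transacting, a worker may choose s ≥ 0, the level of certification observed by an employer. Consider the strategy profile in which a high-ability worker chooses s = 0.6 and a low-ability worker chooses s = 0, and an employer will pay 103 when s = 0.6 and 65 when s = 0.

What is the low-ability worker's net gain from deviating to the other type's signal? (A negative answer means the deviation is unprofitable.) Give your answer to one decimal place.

21.7

Playing s = 0 the low-ability worker receives 65.
Deviating to s = 0.6 brings payment 103 at cost 27.1 × 0.6 = 16.26, netting 86.74.
Gain from deviating: 86.74 − 65 = 21.74, i.e. 21.7 to one decimal place.
The gain is positive, so the low-ability type's incentive-compatibility constraint is violated — this profile is not a separating equilibrium.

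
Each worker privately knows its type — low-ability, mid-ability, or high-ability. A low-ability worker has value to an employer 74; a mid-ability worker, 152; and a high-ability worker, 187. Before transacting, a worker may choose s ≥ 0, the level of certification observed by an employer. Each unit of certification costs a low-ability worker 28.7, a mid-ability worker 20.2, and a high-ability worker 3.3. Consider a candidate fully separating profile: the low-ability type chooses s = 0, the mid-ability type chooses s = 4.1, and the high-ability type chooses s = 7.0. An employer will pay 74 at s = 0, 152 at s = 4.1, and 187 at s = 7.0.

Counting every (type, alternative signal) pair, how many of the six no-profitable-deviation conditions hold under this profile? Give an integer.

5

Mid-ability (own payoff 152 − 20.2×4.1 = 69.18): to s=0 gives 74 → profitable ✗; to s=7.0 gives 187 − 20.2×7.0 = 45.6 → no gain ✓.
High-ability (own payoff 187 − 3.3×7.0 = 163.9): to s=0 gives 74 → no gain ✓; to s=4.1 gives 152 − 3.3×4.1 = 138.47 → no gain ✓.
Low-ability (own payoff 74): to s=4.1 gives 152 − 28.7×4.1 = 34.33 → no gain ✓; to s=7.0 gives 187 − 28.7×7.0 = -13.9 → no gain ✓.
5 of the 6 constraints hold; not an equilibrium.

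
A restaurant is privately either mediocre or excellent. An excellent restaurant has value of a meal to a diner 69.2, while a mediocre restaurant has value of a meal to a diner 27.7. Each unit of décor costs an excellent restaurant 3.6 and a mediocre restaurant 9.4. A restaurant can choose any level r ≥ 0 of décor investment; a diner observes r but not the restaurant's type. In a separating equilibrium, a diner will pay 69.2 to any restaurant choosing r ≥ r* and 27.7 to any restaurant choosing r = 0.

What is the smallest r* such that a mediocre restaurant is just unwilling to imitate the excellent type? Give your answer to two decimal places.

A mediocre restaurant choosing r = 0 receives 27.7.
Imitating at r* instead would pay 69.2 at cost 9.4·r*, netting 69.2 − 9.4·r*.
Indifference: 27.7 = 69.2 − 9.4·r*, so r* = (69.2 − 27.7) / 9.4 ≈ 4.41.
This is the mediocre type's binding incentive-compatibility constraint; any r ≥ 4.41 sustains separation on that side.

4.41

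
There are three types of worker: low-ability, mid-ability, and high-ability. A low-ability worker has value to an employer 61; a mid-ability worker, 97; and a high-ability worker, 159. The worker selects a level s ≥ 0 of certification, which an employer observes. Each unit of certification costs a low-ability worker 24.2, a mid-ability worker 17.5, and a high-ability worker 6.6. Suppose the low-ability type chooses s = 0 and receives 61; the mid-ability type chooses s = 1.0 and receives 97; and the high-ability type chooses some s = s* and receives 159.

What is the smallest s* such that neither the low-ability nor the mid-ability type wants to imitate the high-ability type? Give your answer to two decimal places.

4.54

Mid-ability type (on-path payoff 97 − 17.5×1.0 = 79.5) won't mimic when 79.5 ≥ 159 − 17.5·s*, i.e. s* ≥ 4.54.
Low-ability type (on-path payoff 61) won't mimic when 61 ≥ 159 − 24.2·s*, i.e. s* ≥ 4.05.
Both must hold, so s* = max(4.05, 4.54) = 4.54. The mid-ability type's constraint binds.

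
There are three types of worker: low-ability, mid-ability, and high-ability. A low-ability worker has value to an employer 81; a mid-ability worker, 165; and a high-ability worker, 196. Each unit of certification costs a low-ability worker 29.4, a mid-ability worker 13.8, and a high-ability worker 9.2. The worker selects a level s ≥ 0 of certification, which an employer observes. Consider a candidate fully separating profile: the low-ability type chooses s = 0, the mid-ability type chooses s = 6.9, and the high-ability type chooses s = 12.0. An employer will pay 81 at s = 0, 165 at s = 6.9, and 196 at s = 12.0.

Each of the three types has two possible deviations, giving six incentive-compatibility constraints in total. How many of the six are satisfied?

4

High-ability (own payoff 196 − 9.2×12.0 = 85.6): to s=0 gives 81 → no gain ✓; to s=6.9 gives 165 − 9.2×6.9 = 101.52 → profitable ✗.
Mid-ability (own payoff 165 − 13.8×6.9 = 69.78): to s=0 gives 81 → profitable ✗; to s=12.0 gives 196 − 13.8×12.0 = 30.4 → no gain ✓.
Low-ability (own payoff 81): to s=6.9 gives 165 − 29.4×6.9 = -37.86 → no gain ✓; to s=12.0 gives 196 − 29.4×12.0 = -156.8 → no gain ✓.
4 of the 6 constraints hold; not an equilibrium.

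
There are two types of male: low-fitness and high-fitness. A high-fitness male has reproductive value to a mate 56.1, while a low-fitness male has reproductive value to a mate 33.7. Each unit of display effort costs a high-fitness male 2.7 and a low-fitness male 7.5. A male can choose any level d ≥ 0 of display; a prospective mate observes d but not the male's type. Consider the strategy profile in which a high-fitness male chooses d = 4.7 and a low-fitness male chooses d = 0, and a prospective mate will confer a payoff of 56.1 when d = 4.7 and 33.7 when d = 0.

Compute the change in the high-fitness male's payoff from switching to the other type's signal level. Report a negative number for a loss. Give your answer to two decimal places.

Playing d = 4.7 the high-fitness male receives 56.1 − 2.7 × 4.7 = 43.41.
Deviating to d = 0 yields 33.7 instead.
Gain from deviating: 33.7 − 43.41 = -9.71.
The gain is negative, so the high-fitness type's incentive-compatibility constraint is satisfied.

-9.71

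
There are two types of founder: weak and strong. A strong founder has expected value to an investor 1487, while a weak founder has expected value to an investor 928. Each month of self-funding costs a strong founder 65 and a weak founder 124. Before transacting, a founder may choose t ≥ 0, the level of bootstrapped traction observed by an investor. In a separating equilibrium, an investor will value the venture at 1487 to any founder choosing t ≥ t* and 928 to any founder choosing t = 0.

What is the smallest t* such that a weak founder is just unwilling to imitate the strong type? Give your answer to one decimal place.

4.5

A weak founder choosing t = 0 receives 928.
Imitating at t* instead would pay 1487 at cost 124·t*, netting 1487 − 124·t*.
Indifference: 928 = 1487 − 124·t*, so t* = (1487 − 928) / 124 ≈ 4.5.
This is the weak type's binding incentive-compatibility constraint; any t ≥ 4.5 sustains separation on that side.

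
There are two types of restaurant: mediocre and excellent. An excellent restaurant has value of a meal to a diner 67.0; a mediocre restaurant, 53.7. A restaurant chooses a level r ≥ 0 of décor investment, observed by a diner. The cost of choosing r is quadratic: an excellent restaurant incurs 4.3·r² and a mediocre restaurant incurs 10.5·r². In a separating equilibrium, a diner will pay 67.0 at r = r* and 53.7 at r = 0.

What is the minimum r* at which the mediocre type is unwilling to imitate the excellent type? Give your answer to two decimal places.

1.13

The mediocre type at r = 0 receives 53.7; imitating at r* yields 67.0 − 10.5·r*².
Indifference: 53.7 = 67.0 − 10.5·r*², so r*² = (67.0 − 53.7) / 10.5 ≈ 1.2667.
r* = √1.2667 ≈ 1.13.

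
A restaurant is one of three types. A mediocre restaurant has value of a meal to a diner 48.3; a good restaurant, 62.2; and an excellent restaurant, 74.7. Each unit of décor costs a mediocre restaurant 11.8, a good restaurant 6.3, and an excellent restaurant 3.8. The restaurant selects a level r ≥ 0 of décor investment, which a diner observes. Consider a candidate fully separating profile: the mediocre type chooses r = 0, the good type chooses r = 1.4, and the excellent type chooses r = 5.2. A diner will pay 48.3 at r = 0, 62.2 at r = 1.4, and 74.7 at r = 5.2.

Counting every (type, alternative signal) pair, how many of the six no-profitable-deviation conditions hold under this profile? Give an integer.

Mediocre (own payoff 48.3): to r=1.4 gives 62.2 − 11.8×1.4 = 45.68 → no gain ✓; to r=5.2 gives 74.7 − 11.8×5.2 = 13.34 → no gain ✓.
Excellent (own payoff 74.7 − 3.8×5.2 = 54.94): to r=0 gives 48.3 → no gain ✓; to r=1.4 gives 62.2 − 3.8×1.4 = 56.88 → profitable ✗.
Good (own payoff 62.2 − 6.3×1.4 = 53.38): to r=0 gives 48.3 → no gain ✓; to r=5.2 gives 74.7 − 6.3×5.2 = 41.94 → no gain ✓.
5 of the 6 constraints hold; not an equilibrium.

5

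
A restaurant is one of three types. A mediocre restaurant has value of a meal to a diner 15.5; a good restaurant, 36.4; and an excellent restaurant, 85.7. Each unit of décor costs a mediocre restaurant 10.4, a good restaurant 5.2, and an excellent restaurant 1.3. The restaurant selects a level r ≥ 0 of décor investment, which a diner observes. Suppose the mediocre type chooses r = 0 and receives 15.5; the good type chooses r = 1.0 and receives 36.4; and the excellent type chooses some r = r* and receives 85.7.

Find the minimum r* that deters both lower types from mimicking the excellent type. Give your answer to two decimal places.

Mediocre type (on-path payoff 15.5) won't mimic when 15.5 ≥ 85.7 − 10.4·r*, i.e. r* ≥ 6.75.
Good type (on-path payoff 36.4 − 5.2×1.0 = 31.2) won't mimic when 31.2 ≥ 85.7 − 5.2·r*, i.e. r* ≥ 10.48.
Both must hold, so r* = max(6.75, 10.48) = 10.48. The good type's constraint binds.

10.48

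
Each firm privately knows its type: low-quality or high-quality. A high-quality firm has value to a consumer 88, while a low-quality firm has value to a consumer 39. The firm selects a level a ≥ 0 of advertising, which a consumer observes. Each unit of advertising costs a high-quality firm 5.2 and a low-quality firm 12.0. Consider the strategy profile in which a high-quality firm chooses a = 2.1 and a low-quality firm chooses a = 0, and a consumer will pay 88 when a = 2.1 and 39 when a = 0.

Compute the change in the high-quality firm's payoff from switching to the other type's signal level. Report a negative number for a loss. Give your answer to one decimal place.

Playing a = 2.1 the high-quality firm receives 88 − 5.2 × 2.1 = 77.08.
Deviating to a = 0 yields 39 instead.
Gain from deviating: 39 − 77.08 = -38.08, i.e. -38.1 to one decimal place.
The gain is negative, so the high-quality type's incentive-compatibility constraint is satisfied.

-38.1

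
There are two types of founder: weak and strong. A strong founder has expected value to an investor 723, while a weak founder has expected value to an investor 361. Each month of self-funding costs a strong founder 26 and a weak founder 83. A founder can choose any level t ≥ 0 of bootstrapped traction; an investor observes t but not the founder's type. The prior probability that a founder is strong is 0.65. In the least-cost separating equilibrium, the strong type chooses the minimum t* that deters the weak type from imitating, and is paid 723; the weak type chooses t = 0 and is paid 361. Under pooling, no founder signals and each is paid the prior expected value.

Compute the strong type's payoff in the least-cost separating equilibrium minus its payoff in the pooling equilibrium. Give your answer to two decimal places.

13.30

Least-cost separating signal: t* solves 361 = 723 − 83·t*, so t* = (723 − 361)/83 ≈ 4.3614.
Strong type's separating payoff: 723 − 26 × t* = 723 − 26 × (723 − 361)/83 = 723 − 9412/83 ≈ 609.6024.
Pooling payoff: 0.65 × 723 + 0.35 × 361 = 596.3.
Difference: 609.6024 − 596.3 = 13.3024, i.e. 13.30 to two decimal places.
The strong type prefers to separate.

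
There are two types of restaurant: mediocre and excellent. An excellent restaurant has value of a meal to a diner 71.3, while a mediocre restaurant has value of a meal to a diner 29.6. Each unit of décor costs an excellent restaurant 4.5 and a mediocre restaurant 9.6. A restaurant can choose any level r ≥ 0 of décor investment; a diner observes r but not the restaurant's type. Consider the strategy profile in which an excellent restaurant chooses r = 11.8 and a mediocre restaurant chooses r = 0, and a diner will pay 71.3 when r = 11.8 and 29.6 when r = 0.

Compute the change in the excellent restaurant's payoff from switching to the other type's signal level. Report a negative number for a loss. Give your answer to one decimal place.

11.4

Playing r = 11.8 the excellent restaurant receives 71.3 − 4.5 × 11.8 = 18.2.
Deviating to r = 0 yields 29.6 instead.
Gain from deviating: 29.6 − 18.2 = 11.4.
The gain is positive, so the excellent type's incentive-compatibility constraint is violated — this profile is not a separating equilibrium.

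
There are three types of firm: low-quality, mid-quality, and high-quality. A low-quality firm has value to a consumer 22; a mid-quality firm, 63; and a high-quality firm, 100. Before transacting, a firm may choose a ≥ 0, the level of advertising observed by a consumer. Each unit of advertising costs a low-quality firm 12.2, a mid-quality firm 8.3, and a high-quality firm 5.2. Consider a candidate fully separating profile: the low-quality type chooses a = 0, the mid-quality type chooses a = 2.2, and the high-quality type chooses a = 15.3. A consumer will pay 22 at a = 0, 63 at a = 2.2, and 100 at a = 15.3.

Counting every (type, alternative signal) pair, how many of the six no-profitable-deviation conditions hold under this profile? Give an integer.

3

High-quality (own payoff 100 − 5.2×15.3 = 20.44): to a=0 gives 22 → profitable ✗; to a=2.2 gives 63 − 5.2×2.2 = 51.56 → profitable ✗.
Mid-quality (own payoff 63 − 8.3×2.2 = 44.74): to a=0 gives 22 → no gain ✓; to a=15.3 gives 100 − 8.3×15.3 = -26.99 → no gain ✓.
Low-quality (own payoff 22): to a=2.2 gives 63 − 12.2×2.2 = 36.16 → profitable ✗; to a=15.3 gives 100 − 12.2×15.3 = -86.66 → no gain ✓.
3 of the 6 constraints hold; not an equilibrium.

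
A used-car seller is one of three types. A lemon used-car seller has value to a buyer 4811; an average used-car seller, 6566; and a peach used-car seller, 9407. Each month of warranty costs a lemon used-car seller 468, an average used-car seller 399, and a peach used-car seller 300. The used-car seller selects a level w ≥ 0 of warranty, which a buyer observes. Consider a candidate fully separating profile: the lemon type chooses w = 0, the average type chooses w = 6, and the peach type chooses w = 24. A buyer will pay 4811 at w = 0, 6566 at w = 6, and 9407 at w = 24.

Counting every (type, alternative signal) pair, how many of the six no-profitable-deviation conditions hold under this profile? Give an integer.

3

Peach (own payoff 9407 − 300×24 = 2207): to w=0 gives 4811 → profitable ✗; to w=6 gives 6566 − 300×6 = 4766 → profitable ✗.
Average (own payoff 6566 − 399×6 = 4172): to w=0 gives 4811 → profitable ✗; to w=24 gives 9407 − 399×24 = -169 → no gain ✓.
Lemon (own payoff 4811): to w=6 gives 6566 − 468×6 = 3758 → no gain ✓; to w=24 gives 9407 − 468×24 = -1825 → no gain ✓.
3 of the 6 constraints hold; not an equilibrium.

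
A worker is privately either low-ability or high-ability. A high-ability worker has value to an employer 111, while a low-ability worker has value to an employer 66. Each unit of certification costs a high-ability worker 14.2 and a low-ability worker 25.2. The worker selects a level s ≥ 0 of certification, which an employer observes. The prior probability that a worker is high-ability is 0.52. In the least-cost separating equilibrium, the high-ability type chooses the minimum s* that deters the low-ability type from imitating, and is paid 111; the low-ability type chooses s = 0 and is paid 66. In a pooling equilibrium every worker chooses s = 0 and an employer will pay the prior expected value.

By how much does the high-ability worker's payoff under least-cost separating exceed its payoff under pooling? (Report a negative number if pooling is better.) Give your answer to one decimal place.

Least-cost separating signal: s* solves 66 = 111 − 25.2·s*, so s* = (111 − 66)/25.2 ≈ 1.7857.
High-ability type's separating payoff: 111 − 14.2 × s* = 111 − 14.2 × (111 − 66)/25.2 = 111 − 639/25.2 ≈ 85.643.
Pooling payoff: 0.52 × 111 + 0.48 × 66 = 89.4.
Difference: 85.643 − 89.4 = -3.757, i.e. -3.8 to one decimal place.
The high-ability type would prefer the pooling outcome.

-3.8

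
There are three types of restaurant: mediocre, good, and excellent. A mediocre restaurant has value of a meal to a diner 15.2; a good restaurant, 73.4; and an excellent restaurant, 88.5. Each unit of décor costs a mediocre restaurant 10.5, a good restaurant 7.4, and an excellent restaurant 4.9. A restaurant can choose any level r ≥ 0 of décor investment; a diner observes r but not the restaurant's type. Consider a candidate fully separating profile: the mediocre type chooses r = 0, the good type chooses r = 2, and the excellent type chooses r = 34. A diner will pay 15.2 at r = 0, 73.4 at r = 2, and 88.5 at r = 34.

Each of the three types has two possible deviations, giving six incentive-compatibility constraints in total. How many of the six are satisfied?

Mediocre (own payoff 15.2): to r=2 gives 73.4 − 10.5×2 = 52.4 → profitable ✗; to r=34 gives 88.5 − 10.5×34 = -268.5 → no gain ✓.
Excellent (own payoff 88.5 − 4.9×34 = -78.1): to r=0 gives 15.2 → profitable ✗; to r=2 gives 73.4 − 4.9×2 = 63.6 → profitable ✗.
Good (own payoff 73.4 − 7.4×2 = 58.6): to r=0 gives 15.2 → no gain ✓; to r=34 gives 88.5 − 7.4×34 = -163.1 → no gain ✓.
3 of the 6 constraints hold; not an equilibrium.

3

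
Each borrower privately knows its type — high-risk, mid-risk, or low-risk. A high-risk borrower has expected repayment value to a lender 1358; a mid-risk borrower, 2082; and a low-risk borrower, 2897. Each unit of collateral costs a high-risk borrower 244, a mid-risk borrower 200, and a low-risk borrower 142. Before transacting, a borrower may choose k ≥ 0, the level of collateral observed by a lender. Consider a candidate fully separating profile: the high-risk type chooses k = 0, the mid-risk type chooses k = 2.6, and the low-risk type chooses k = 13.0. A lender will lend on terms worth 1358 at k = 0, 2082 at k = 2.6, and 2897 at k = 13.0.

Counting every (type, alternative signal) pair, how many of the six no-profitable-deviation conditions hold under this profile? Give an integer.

3

High-risk (own payoff 1358): to k=2.6 gives 2082 − 244×2.6 = 1447.6 → profitable ✗; to k=13.0 gives 2897 − 244×13.0 = -275 → no gain ✓.
Low-risk (own payoff 2897 − 142×13.0 = 1051): to k=0 gives 1358 → profitable ✗; to k=2.6 gives 2082 − 142×2.6 = 1712.8 → profitable ✗.
Mid-risk (own payoff 2082 − 200×2.6 = 1562): to k=0 gives 1358 → no gain ✓; to k=13.0 gives 2897 − 200×13.0 = 297 → no gain ✓.
3 of the 6 constraints hold; not an equilibrium.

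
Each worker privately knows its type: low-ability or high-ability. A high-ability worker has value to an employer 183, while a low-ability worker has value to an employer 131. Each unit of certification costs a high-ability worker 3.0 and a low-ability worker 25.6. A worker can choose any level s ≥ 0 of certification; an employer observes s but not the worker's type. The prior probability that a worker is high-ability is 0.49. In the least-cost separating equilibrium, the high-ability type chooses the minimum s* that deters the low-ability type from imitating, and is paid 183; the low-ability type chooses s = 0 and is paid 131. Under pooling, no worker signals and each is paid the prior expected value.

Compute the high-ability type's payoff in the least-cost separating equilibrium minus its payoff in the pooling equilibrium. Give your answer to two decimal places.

20.43

Least-cost separating signal: s* solves 131 = 183 − 25.6·s*, so s* = (183 − 131)/25.6 ≈ 2.0313.
High-ability type's separating payoff: 183 − 3.0 × s* = 183 − 3.0 × (183 − 131)/25.6 = 183 − 156/25.6 ≈ 176.9063.
Pooling payoff: 0.49 × 183 + 0.51 × 131 = 156.48.
Difference: 176.9063 − 156.48 = 20.4263, i.e. 20.43 to two decimal places.
The high-ability type prefers to separate.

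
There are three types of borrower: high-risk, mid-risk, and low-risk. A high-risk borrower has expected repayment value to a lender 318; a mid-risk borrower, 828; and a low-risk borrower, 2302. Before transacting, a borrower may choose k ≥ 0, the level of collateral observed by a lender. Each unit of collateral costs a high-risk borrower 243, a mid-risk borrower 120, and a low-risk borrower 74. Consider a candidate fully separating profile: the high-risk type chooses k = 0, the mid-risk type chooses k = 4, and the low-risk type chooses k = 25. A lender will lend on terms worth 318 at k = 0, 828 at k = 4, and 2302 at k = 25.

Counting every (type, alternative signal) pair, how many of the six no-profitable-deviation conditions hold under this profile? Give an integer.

5

Mid-risk (own payoff 828 − 120×4 = 348): to k=0 gives 318 → no gain ✓; to k=25 gives 2302 − 120×25 = -698 → no gain ✓.
High-risk (own payoff 318): to k=4 gives 828 − 243×4 = -144 → no gain ✓; to k=25 gives 2302 − 243×25 = -3773 → no gain ✓.
Low-risk (own payoff 2302 − 74×25 = 452): to k=0 gives 318 → no gain ✓; to k=4 gives 828 − 74×4 = 532 → profitable ✗.
5 of the 6 constraints hold; not an equilibrium.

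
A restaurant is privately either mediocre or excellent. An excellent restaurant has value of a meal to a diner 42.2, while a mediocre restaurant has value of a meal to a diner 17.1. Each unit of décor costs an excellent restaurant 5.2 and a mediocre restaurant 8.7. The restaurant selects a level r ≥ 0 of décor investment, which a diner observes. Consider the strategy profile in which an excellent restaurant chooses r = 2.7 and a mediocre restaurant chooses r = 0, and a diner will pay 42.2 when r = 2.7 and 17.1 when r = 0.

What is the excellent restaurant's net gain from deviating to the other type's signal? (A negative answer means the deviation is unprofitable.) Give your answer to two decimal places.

-11.06

Playing r = 2.7 the excellent restaurant receives 42.2 − 5.2 × 2.7 = 28.16.
Deviating to r = 0 yields 17.1 instead.
Gain from deviating: 17.1 − 28.16 = -11.06.
The gain is negative, so the excellent type's incentive-compatibility constraint is satisfied.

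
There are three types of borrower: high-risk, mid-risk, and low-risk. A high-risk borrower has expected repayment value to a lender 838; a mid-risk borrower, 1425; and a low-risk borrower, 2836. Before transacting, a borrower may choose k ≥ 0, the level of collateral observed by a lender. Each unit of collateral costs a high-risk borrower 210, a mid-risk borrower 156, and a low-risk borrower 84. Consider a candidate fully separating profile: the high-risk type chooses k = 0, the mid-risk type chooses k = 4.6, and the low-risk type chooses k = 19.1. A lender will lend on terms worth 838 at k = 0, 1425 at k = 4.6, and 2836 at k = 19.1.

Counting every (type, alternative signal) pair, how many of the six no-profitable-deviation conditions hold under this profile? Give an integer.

High-risk (own payoff 838): to k=4.6 gives 1425 − 210×4.6 = 459 → no gain ✓; to k=19.1 gives 2836 − 210×19.1 = -1175 → no gain ✓.
Mid-risk (own payoff 1425 − 156×4.6 = 707.4): to k=0 gives 838 → profitable ✗; to k=19.1 gives 2836 − 156×19.1 = -143.6 → no gain ✓.
Low-risk (own payoff 2836 − 84×19.1 = 1231.6): to k=0 gives 838 → no gain ✓; to k=4.6 gives 1425 − 84×4.6 = 1038.6 → no gain ✓.
5 of the 6 constraints hold; not an equilibrium.

5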